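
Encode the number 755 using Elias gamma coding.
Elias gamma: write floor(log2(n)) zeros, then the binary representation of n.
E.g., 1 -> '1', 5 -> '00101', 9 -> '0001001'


num_bits = floor(log2(755)) + 1 = 10
leading_zeros = num_bits - 1 = 9
binary(755) = 1011110011

Elias gamma(755) = '000000000' + '1011110011' = 0000000001011110011 (19 bits)


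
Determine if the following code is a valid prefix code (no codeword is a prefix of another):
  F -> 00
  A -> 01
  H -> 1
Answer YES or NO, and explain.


Checking each pair (does one codeword prefix another?):
  F='00' vs A='01': no prefix
  F='00' vs H='1': no prefix
  A='01' vs F='00': no prefix
  A='01' vs H='1': no prefix
  H='1' vs F='00': no prefix
  H='1' vs A='01': no prefix
No violation found over all pairs.

YES -- this is a valid prefix code. No codeword is a prefix of any other codeword.


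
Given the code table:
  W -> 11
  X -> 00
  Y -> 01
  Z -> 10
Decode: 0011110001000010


Decoding:
00 -> X
11 -> W
11 -> W
00 -> X
01 -> Y
00 -> X
00 -> X
10 -> Z


Result: XWWXYXXZ


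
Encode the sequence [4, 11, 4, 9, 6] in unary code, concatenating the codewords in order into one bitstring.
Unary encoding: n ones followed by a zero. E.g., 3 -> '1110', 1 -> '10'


Encode each number as n ones followed by a terminating 0:
  4 -> 11110 (5 bits)
  11 -> 111111111110 (12 bits)
  4 -> 11110 (5 bits)
  9 -> 1111111110 (10 bits)
  6 -> 1111110 (7 bits)
Total length = 5 + 12 + 5 + 10 + 7 = 39 bits.

Unary([4, 11, 4, 9, 6]) = 111101111111111101111011111111101111110 (39 bits)


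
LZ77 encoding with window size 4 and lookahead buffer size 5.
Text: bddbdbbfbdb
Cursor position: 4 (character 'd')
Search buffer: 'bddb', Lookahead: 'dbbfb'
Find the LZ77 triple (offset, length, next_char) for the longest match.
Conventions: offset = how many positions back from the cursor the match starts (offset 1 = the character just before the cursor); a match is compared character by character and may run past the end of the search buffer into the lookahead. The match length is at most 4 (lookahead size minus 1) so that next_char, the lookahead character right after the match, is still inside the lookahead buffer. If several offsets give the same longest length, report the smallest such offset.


Try each offset into the search buffer:
  offset=1 (pos 3, char 'b'): match length 0
  offset=2 (pos 2, char 'd'): match length 2
  offset=3 (pos 1, char 'd'): match length 1
  offset=4 (pos 0, char 'b'): match length 0
Longest match has length 2 at offset 2.
next_char = character at position 4 + 2 = 6 -> 'b'

Best match: offset=2, length=2 (matching 'db' starting at position 2)
LZ77 triple: (2, 2, 'b')


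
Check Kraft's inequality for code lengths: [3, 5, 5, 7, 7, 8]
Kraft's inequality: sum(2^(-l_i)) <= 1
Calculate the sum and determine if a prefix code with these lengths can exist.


Sum = 2^(-3) + 2^(-5) + 2^(-5) + 2^(-7) + 2^(-7) + 2^(-8)
    = 0.125 + 0.03125 + 0.03125 + 0.0078125 + 0.0078125 + 0.00390625
    = 53/256 = 0.20703125
Since 0.20703125 <= 1, Kraft's inequality IS satisfied.
A prefix code with these lengths CAN exist.

Kraft sum = 0.20703125. Satisfied.


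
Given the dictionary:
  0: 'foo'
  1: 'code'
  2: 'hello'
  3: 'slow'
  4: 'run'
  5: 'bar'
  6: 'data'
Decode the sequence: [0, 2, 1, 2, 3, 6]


Look up each index in the dictionary:
  0 -> 'foo'
  2 -> 'hello'
  1 -> 'code'
  2 -> 'hello'
  3 -> 'slow'
  6 -> 'data'

Decoded: "foo hello code hello slow data"


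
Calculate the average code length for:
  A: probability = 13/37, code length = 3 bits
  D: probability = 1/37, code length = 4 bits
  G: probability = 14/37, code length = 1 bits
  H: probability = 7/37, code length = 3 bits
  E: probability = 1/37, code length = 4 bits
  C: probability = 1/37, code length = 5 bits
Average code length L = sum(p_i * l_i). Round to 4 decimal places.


Weighted contributions p_i * l_i:
  A: (13/37) * 3 = 39/37
  D: (1/37) * 4 = 4/37
  G: (14/37) * 1 = 14/37
  H: (7/37) * 3 = 21/37
  E: (1/37) * 4 = 4/37
  C: (1/37) * 5 = 5/37
Sum = (39 + 4 + 14 + 21 + 4 + 5)/37 = 87/37

L = 87/37 = 2.3514 bits/symbol


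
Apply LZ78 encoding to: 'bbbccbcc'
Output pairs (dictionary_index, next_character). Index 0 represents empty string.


LZ78 encoding steps:
Dictionary: {0: ''}
Step 1: w='' (idx 0), next='b' -> output (0, 'b'), add 'b' as idx 1
Step 2: w='b' (idx 1), next='b' -> output (1, 'b'), add 'bb' as idx 2
Step 3: w='' (idx 0), next='c' -> output (0, 'c'), add 'c' as idx 3
Step 4: w='c' (idx 3), next='b' -> output (3, 'b'), add 'cb' as idx 4
Step 5: w='c' (idx 3), next='c' -> output (3, 'c'), add 'cc' as idx 5


Encoded: [(0, 'b'), (1, 'b'), (0, 'c'), (3, 'b'), (3, 'c')]


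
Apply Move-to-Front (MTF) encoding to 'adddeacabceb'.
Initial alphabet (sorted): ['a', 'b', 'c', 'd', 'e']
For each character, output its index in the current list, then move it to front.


MTF encoding:
'a': index 0 in ['a', 'b', 'c', 'd', 'e'] -> ['a', 'b', 'c', 'd', 'e']
'd': index 3 in ['a', 'b', 'c', 'd', 'e'] -> ['d', 'a', 'b', 'c', 'e']
'd': index 0 in ['d', 'a', 'b', 'c', 'e'] -> ['d', 'a', 'b', 'c', 'e']
'd': index 0 in ['d', 'a', 'b', 'c', 'e'] -> ['d', 'a', 'b', 'c', 'e']
'e': index 4 in ['d', 'a', 'b', 'c', 'e'] -> ['e', 'd', 'a', 'b', 'c']
'a': index 2 in ['e', 'd', 'a', 'b', 'c'] -> ['a', 'e', 'd', 'b', 'c']
'c': index 4 in ['a', 'e', 'd', 'b', 'c'] -> ['c', 'a', 'e', 'd', 'b']
'a': index 1 in ['c', 'a', 'e', 'd', 'b'] -> ['a', 'c', 'e', 'd', 'b']
'b': index 4 in ['a', 'c', 'e', 'd', 'b'] -> ['b', 'a', 'c', 'e', 'd']
'c': index 2 in ['b', 'a', 'c', 'e', 'd'] -> ['c', 'b', 'a', 'e', 'd']
'e': index 3 in ['c', 'b', 'a', 'e', 'd'] -> ['e', 'c', 'b', 'a', 'd']
'b': index 2 in ['e', 'c', 'b', 'a', 'd'] -> ['b', 'e', 'c', 'a', 'd']


Output: [0, 3, 0, 0, 4, 2, 4, 1, 4, 2, 3, 2]


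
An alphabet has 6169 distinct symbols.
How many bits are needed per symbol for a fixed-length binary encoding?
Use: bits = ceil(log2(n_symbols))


log2(6169) = 12.5908
Bracket: 2^12 = 4096 < 6169 <= 2^13 = 8192
So ceil(log2(6169)) = 13

bits = ceil(log2(6169)) = ceil(12.5908) = 13 bits


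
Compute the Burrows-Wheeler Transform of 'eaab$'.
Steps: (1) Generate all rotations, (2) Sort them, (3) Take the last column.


Rotations (sorted):
  0: $eaab -> last char: b
  1: aab$e -> last char: e
  2: ab$ea -> last char: a
  3: b$eaa -> last char: a
  4: eaab$ -> last char: $


BWT = beaa$


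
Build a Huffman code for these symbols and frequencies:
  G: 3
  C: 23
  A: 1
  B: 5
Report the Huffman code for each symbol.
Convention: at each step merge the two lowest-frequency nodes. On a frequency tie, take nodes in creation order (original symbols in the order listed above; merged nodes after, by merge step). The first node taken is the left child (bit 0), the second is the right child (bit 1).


Huffman tree construction:
Step 1: Merge A(1) + G(3) = 4
Step 2: Merge (A+G)(4) + B(5) = 9
Step 3: Merge ((A+G)+B)(9) + C(23) = 32
Read each symbol's code off the tree from the root (left child = 0, right child = 1).

Codes:
  G: 001 (length 3)
  C: 1 (length 1)
  A: 000 (length 3)
  B: 01 (length 2)
Average code length: 45/32 = 1.4063 bits/symbol


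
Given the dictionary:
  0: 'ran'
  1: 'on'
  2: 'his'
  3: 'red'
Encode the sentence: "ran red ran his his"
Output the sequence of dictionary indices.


Look up each word in the dictionary:
  'ran' -> 0
  'red' -> 3
  'ran' -> 0
  'his' -> 2
  'his' -> 2

Encoded: [0, 3, 0, 2, 2]


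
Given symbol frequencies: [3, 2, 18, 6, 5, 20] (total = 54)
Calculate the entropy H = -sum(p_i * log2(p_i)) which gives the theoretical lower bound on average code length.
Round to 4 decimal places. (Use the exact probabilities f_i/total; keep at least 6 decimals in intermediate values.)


Per-symbol terms -p_i * log2(p_i) with p_i = f_i/54:
  p = 3/54 = 0.055556: log2(p) = -4.169925, -p*log2(p) = 0.231663
  p = 2/54 = 0.037037: log2(p) = -4.754888, -p*log2(p) = 0.176107
  p = 18/54 = 0.333333: log2(p) = -1.584963, -p*log2(p) = 0.528321
  p = 6/54 = 0.111111: log2(p) = -3.169925, -p*log2(p) = 0.352214
  p = 5/54 = 0.092593: log2(p) = -3.432959, -p*log2(p) = 0.317867
  p = 20/54 = 0.370370: log2(p) = -1.432959, -p*log2(p) = 0.530726
H = 0.231663 + 0.176107 + 0.528321 + 0.352214 + 0.317867 + 0.530726 = 2.136898

H = 2.1369 bits/symbol


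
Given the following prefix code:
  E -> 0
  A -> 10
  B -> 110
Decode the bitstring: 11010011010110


Decoding step by step:
Bits 110 -> B
Bits 10 -> A
Bits 0 -> E
Bits 110 -> B
Bits 10 -> A
Bits 110 -> B


Decoded message: BAEBAB


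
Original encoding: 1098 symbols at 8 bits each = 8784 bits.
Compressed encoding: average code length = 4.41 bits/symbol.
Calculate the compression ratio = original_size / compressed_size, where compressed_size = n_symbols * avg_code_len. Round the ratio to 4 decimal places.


original_size = n_symbols * orig_bits = 1098 * 8 = 8784 bits
compressed_size = n_symbols * avg_code_len = 1098 * 4.41 = 4842.18 bits
ratio = original_size / compressed_size = 8784 / 4842.18 = 1.8141

Compression ratio = 1.8141


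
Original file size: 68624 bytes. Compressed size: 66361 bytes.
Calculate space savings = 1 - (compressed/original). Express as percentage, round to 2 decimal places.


ratio = compressed/original = 66361/68624 = 0.967023
savings = 1 - ratio = 1 - 0.967023 = 0.032977
as a percentage: 0.032977 * 100 = 3.3%

Space savings = 1 - 66361/68624 = 3.3%


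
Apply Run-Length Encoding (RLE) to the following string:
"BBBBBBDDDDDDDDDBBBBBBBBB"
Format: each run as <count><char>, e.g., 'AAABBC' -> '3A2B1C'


Scanning runs left to right:
  i=0: run of 'B' x 6 -> '6B'
  i=6: run of 'D' x 9 -> '9D'
  i=15: run of 'B' x 9 -> '9B'

RLE = 6B9D9B


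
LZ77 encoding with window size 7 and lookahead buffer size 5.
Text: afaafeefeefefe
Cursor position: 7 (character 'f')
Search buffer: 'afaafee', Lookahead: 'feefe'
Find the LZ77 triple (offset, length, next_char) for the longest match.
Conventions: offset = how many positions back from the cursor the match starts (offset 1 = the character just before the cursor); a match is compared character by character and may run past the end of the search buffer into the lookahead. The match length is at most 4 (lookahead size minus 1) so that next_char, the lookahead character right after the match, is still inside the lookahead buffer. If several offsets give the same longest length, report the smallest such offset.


Try each offset into the search buffer:
  offset=1 (pos 6, char 'e'): match length 0
  offset=2 (pos 5, char 'e'): match length 0
  offset=3 (pos 4, char 'f'): match length 4
  offset=4 (pos 3, char 'a'): match length 0
  offset=5 (pos 2, char 'a'): match length 0
  offset=6 (pos 1, char 'f'): match length 1
  offset=7 (pos 0, char 'a'): match length 0
Longest match has length 4 at offset 3.
next_char = character at position 7 + 4 = 11 -> 'e'

Best match: offset=3, length=4 (matching 'feef' starting at position 4)
LZ77 triple: (3, 4, 'e')


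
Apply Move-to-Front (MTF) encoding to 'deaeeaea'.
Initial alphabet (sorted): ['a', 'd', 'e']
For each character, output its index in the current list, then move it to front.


MTF encoding:
'd': index 1 in ['a', 'd', 'e'] -> ['d', 'a', 'e']
'e': index 2 in ['d', 'a', 'e'] -> ['e', 'd', 'a']
'a': index 2 in ['e', 'd', 'a'] -> ['a', 'e', 'd']
'e': index 1 in ['a', 'e', 'd'] -> ['e', 'a', 'd']
'e': index 0 in ['e', 'a', 'd'] -> ['e', 'a', 'd']
'a': index 1 in ['e', 'a', 'd'] -> ['a', 'e', 'd']
'e': index 1 in ['a', 'e', 'd'] -> ['e', 'a', 'd']
'a': index 1 in ['e', 'a', 'd'] -> ['a', 'e', 'd']


Output: [1, 2, 2, 1, 0, 1, 1, 1]


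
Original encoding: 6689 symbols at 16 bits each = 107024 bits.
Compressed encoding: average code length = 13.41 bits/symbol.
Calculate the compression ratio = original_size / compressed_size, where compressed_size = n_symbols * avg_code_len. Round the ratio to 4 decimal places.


original_size = n_symbols * orig_bits = 6689 * 16 = 107024 bits
compressed_size = n_symbols * avg_code_len = 6689 * 13.41 = 89699.49 bits
ratio = original_size / compressed_size = 107024 / 89699.49 = 1.1931

Compression ratio = 1.1931


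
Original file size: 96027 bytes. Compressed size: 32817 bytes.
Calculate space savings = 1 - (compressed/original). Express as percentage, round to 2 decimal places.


ratio = compressed/original = 32817/96027 = 0.341748
savings = 1 - ratio = 1 - 0.341748 = 0.658252
as a percentage: 0.658252 * 100 = 65.83%

Space savings = 1 - 32817/96027 = 65.83%


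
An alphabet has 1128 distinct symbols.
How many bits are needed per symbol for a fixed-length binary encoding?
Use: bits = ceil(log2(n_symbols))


log2(1128) = 10.1396
Bracket: 2^10 = 1024 < 1128 <= 2^11 = 2048
So ceil(log2(1128)) = 11

bits = ceil(log2(1128)) = ceil(10.1396) = 11 bits


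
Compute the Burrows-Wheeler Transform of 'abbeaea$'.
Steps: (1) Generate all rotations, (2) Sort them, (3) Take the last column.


Rotations (sorted):
  0: $abbeaea -> last char: a
  1: a$abbeae -> last char: e
  2: abbeaea$ -> last char: $
  3: aea$abbe -> last char: e
  4: bbeaea$a -> last char: a
  5: beaea$ab -> last char: b
  6: ea$abbea -> last char: a
  7: eaea$abb -> last char: b


BWT = ae$eabab


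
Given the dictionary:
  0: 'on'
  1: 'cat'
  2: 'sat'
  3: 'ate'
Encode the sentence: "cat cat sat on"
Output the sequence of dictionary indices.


Look up each word in the dictionary:
  'cat' -> 1
  'cat' -> 1
  'sat' -> 2
  'on' -> 0

Encoded: [1, 1, 2, 0]


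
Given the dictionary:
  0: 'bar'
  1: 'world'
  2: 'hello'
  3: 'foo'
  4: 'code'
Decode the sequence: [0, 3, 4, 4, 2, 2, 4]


Look up each index in the dictionary:
  0 -> 'bar'
  3 -> 'foo'
  4 -> 'code'
  4 -> 'code'
  2 -> 'hello'
  2 -> 'hello'
  4 -> 'code'

Decoded: "bar foo code code hello hello code"


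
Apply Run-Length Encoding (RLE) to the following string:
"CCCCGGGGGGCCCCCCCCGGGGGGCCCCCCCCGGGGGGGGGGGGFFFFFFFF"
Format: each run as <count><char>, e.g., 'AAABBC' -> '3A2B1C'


Scanning runs left to right:
  i=0: run of 'C' x 4 -> '4C'
  i=4: run of 'G' x 6 -> '6G'
  i=10: run of 'C' x 8 -> '8C'
  i=18: run of 'G' x 6 -> '6G'
  i=24: run of 'C' x 8 -> '8C'
  i=32: run of 'G' x 12 -> '12G'
  i=44: run of 'F' x 8 -> '8F'

RLE = 4C6G8C6G8C12G8F


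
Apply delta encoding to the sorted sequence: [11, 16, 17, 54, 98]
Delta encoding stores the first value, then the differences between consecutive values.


First value: 11
Deltas:
  16 - 11 = 5
  17 - 16 = 1
  54 - 17 = 37
  98 - 54 = 44


Delta encoded: [11, 5, 1, 37, 44]


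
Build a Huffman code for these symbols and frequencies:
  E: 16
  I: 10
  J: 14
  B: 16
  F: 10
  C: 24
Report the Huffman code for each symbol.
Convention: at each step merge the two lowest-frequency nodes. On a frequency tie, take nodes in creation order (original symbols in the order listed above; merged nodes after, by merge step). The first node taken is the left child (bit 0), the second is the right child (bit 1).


Huffman tree construction:
Step 1: Merge I(10) + F(10) = 20
Step 2: Merge J(14) + E(16) = 30
Step 3: Merge B(16) + (I+F)(20) = 36
Step 4: Merge C(24) + (J+E)(30) = 54
Step 5: Merge (B+(I+F))(36) + (C+(J+E))(54) = 90
Read each symbol's code off the tree from the root (left child = 0, right child = 1).

Codes:
  E: 111 (length 3)
  I: 010 (length 3)
  J: 110 (length 3)
  B: 00 (length 2)
  F: 011 (length 3)
  C: 10 (length 2)
Average code length: 230/90 = 2.5556 bits/symbol


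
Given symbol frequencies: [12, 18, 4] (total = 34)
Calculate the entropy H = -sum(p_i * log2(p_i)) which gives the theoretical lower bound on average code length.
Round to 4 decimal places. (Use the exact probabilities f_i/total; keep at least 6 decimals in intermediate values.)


Per-symbol terms -p_i * log2(p_i) with p_i = f_i/34:
  p = 12/34 = 0.352941: log2(p) = -1.502500, -p*log2(p) = 0.530294
  p = 18/34 = 0.529412: log2(p) = -0.917538, -p*log2(p) = 0.485755
  p = 4/34 = 0.117647: log2(p) = -3.087463, -p*log2(p) = 0.363231
H = 0.530294 + 0.485755 + 0.363231 = 1.379280

H = 1.3793 bits/symbol


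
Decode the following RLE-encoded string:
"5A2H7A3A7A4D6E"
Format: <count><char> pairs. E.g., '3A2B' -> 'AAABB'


Expanding each <count><char> pair:
  5A -> 'AAAAA'
  2H -> 'HH'
  7A -> 'AAAAAAA'
  3A -> 'AAA'
  7A -> 'AAAAAAA'
  4D -> 'DDDD'
  6E -> 'EEEEEE'

Decoded = AAAAAHHAAAAAAAAAAAAAAAAADDDDEEEEEE


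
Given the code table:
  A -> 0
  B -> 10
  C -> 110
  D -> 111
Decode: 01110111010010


Decoding:
0 -> A
111 -> D
0 -> A
111 -> D
0 -> A
10 -> B
0 -> A
10 -> B


Result: ADADABAB


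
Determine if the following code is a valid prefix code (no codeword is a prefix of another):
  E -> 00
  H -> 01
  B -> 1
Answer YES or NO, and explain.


Checking each pair (does one codeword prefix another?):
  E='00' vs H='01': no prefix
  E='00' vs B='1': no prefix
  H='01' vs E='00': no prefix
  H='01' vs B='1': no prefix
  B='1' vs E='00': no prefix
  B='1' vs H='01': no prefix
No violation found over all pairs.

YES -- this is a valid prefix code. No codeword is a prefix of any other codeword.


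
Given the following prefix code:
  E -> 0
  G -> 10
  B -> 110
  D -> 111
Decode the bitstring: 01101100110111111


Decoding step by step:
Bits 0 -> E
Bits 110 -> B
Bits 110 -> B
Bits 0 -> E
Bits 110 -> B
Bits 111 -> D
Bits 111 -> D


Decoded message: EBBEBDD


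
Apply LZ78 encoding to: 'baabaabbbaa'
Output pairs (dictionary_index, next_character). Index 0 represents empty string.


LZ78 encoding steps:
Dictionary: {0: ''}
Step 1: w='' (idx 0), next='b' -> output (0, 'b'), add 'b' as idx 1
Step 2: w='' (idx 0), next='a' -> output (0, 'a'), add 'a' as idx 2
Step 3: w='a' (idx 2), next='b' -> output (2, 'b'), add 'ab' as idx 3
Step 4: w='a' (idx 2), next='a' -> output (2, 'a'), add 'aa' as idx 4
Step 5: w='b' (idx 1), next='b' -> output (1, 'b'), add 'bb' as idx 5
Step 6: w='b' (idx 1), next='a' -> output (1, 'a'), add 'ba' as idx 6
Step 7: w='a' (idx 2), end of input -> output (2, '')


Encoded: [(0, 'b'), (0, 'a'), (2, 'b'), (2, 'a'), (1, 'b'), (1, 'a'), (2, '')]


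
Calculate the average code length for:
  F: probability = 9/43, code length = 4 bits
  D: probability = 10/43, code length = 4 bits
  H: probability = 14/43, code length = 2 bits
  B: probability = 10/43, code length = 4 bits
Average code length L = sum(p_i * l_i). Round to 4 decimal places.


Weighted contributions p_i * l_i:
  F: (9/43) * 4 = 36/43
  D: (10/43) * 4 = 40/43
  H: (14/43) * 2 = 28/43
  B: (10/43) * 4 = 40/43
Sum = (36 + 40 + 28 + 40)/43 = 144/43

L = 144/43 = 3.3488 bits/symbol


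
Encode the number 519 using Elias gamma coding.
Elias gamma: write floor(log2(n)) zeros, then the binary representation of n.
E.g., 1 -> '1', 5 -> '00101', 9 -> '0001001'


num_bits = floor(log2(519)) + 1 = 10
leading_zeros = num_bits - 1 = 9
binary(519) = 1000000111

Elias gamma(519) = '000000000' + '1000000111' = 0000000001000000111 (19 bits)


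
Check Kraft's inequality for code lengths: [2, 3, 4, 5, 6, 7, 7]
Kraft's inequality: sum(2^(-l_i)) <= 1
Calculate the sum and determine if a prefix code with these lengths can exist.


Sum = 2^(-2) + 2^(-3) + 2^(-4) + 2^(-5) + 2^(-6) + 2^(-7) + 2^(-7)
    = 0.25 + 0.125 + 0.0625 + 0.03125 + 0.015625 + 0.0078125 + 0.0078125
    = 64/128 = 0.5
Since 0.5 <= 1, Kraft's inequality IS satisfied.
A prefix code with these lengths CAN exist.

Kraft sum = 0.5. Satisfied.


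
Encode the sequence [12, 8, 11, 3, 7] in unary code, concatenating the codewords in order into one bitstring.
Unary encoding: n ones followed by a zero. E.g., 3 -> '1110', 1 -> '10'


Encode each number as n ones followed by a terminating 0:
  12 -> 1111111111110 (13 bits)
  8 -> 111111110 (9 bits)
  11 -> 111111111110 (12 bits)
  3 -> 1110 (4 bits)
  7 -> 11111110 (8 bits)
Total length = 13 + 9 + 12 + 4 + 8 = 46 bits.

Unary([12, 8, 11, 3, 7]) = 1111111111110111111110111111111110111011111110 (46 bits)


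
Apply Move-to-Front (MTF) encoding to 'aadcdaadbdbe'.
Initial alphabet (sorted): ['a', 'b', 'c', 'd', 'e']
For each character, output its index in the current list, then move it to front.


MTF encoding:
'a': index 0 in ['a', 'b', 'c', 'd', 'e'] -> ['a', 'b', 'c', 'd', 'e']
'a': index 0 in ['a', 'b', 'c', 'd', 'e'] -> ['a', 'b', 'c', 'd', 'e']
'd': index 3 in ['a', 'b', 'c', 'd', 'e'] -> ['d', 'a', 'b', 'c', 'e']
'c': index 3 in ['d', 'a', 'b', 'c', 'e'] -> ['c', 'd', 'a', 'b', 'e']
'd': index 1 in ['c', 'd', 'a', 'b', 'e'] -> ['d', 'c', 'a', 'b', 'e']
'a': index 2 in ['d', 'c', 'a', 'b', 'e'] -> ['a', 'd', 'c', 'b', 'e']
'a': index 0 in ['a', 'd', 'c', 'b', 'e'] -> ['a', 'd', 'c', 'b', 'e']
'd': index 1 in ['a', 'd', 'c', 'b', 'e'] -> ['d', 'a', 'c', 'b', 'e']
'b': index 3 in ['d', 'a', 'c', 'b', 'e'] -> ['b', 'd', 'a', 'c', 'e']
'd': index 1 in ['b', 'd', 'a', 'c', 'e'] -> ['d', 'b', 'a', 'c', 'e']
'b': index 1 in ['d', 'b', 'a', 'c', 'e'] -> ['b', 'd', 'a', 'c', 'e']
'e': index 4 in ['b', 'd', 'a', 'c', 'e'] -> ['e', 'b', 'd', 'a', 'c']


Output: [0, 0, 3, 3, 1, 2, 0, 1, 3, 1, 1, 4]


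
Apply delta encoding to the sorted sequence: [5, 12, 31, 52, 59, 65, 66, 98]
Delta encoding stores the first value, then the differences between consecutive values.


First value: 5
Deltas:
  12 - 5 = 7
  31 - 12 = 19
  52 - 31 = 21
  59 - 52 = 7
  65 - 59 = 6
  66 - 65 = 1
  98 - 66 = 32


Delta encoded: [5, 7, 19, 21, 7, 6, 1, 32]


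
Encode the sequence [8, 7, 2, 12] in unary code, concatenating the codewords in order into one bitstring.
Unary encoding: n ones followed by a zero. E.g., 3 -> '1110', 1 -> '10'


Encode each number as n ones followed by a terminating 0:
  8 -> 111111110 (9 bits)
  7 -> 11111110 (8 bits)
  2 -> 110 (3 bits)
  12 -> 1111111111110 (13 bits)
Total length = 9 + 8 + 3 + 13 = 33 bits.

Unary([8, 7, 2, 12]) = 111111110111111101101111111111110 (33 bits)


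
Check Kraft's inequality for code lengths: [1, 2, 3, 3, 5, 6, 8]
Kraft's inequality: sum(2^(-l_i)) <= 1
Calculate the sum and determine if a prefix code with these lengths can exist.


Sum = 2^(-1) + 2^(-2) + 2^(-3) + 2^(-3) + 2^(-5) + 2^(-6) + 2^(-8)
    = 0.5 + 0.25 + 0.125 + 0.125 + 0.03125 + 0.015625 + 0.00390625
    = 269/256 = 1.05078125
Since 1.05078125 > 1, Kraft's inequality is NOT satisfied.
A prefix code with these lengths CANNOT exist.

Kraft sum = 1.05078125. Not satisfied.


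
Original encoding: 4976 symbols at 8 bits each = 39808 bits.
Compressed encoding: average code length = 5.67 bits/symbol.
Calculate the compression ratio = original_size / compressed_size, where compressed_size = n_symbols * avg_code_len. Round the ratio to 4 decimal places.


original_size = n_symbols * orig_bits = 4976 * 8 = 39808 bits
compressed_size = n_symbols * avg_code_len = 4976 * 5.67 = 28213.92 bits
ratio = original_size / compressed_size = 39808 / 28213.92 = 1.4109

Compression ratio = 1.4109


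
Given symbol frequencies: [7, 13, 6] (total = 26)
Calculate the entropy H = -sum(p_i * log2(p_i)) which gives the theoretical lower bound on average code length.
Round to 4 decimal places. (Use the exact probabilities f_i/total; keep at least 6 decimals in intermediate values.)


Per-symbol terms -p_i * log2(p_i) with p_i = f_i/26:
  p = 7/26 = 0.269231: log2(p) = -1.893085, -p*log2(p) = 0.509677
  p = 13/26 = 0.500000: log2(p) = -1.000000, -p*log2(p) = 0.500000
  p = 6/26 = 0.230769: log2(p) = -2.115477, -p*log2(p) = 0.488187
H = 0.509677 + 0.500000 + 0.488187 = 1.497864

H = 1.4979 bits/symbol


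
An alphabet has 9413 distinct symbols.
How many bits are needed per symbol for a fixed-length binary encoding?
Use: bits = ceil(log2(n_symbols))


log2(9413) = 13.2004
Bracket: 2^13 = 8192 < 9413 <= 2^14 = 16384
So ceil(log2(9413)) = 14

bits = ceil(log2(9413)) = ceil(13.2004) = 14 bits


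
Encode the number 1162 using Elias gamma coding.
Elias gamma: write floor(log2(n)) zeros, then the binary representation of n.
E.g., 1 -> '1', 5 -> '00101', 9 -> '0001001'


num_bits = floor(log2(1162)) + 1 = 11
leading_zeros = num_bits - 1 = 10
binary(1162) = 10010001010

Elias gamma(1162) = '0000000000' + '10010001010' = 000000000010010001010 (21 bits)


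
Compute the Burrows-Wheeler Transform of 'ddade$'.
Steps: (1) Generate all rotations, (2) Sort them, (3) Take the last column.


Rotations (sorted):
  0: $ddade -> last char: e
  1: ade$dd -> last char: d
  2: dade$d -> last char: d
  3: ddade$ -> last char: $
  4: de$dda -> last char: a
  5: e$ddad -> last char: d


BWT = edd$ad


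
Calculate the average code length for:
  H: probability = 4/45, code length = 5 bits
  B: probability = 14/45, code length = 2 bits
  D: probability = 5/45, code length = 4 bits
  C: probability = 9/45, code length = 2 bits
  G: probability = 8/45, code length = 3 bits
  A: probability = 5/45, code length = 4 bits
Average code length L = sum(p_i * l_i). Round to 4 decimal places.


Weighted contributions p_i * l_i:
  H: (4/45) * 5 = 20/45
  B: (14/45) * 2 = 28/45
  D: (5/45) * 4 = 20/45
  C: (9/45) * 2 = 18/45
  G: (8/45) * 3 = 24/45
  A: (5/45) * 4 = 20/45
Sum = (20 + 28 + 20 + 18 + 24 + 20)/45 = 130/45

L = 130/45 = 2.8889 bits/symbol


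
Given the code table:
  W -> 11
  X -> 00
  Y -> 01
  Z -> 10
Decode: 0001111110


Decoding:
00 -> X
01 -> Y
11 -> W
11 -> W
10 -> Z


Result: XYWWZ


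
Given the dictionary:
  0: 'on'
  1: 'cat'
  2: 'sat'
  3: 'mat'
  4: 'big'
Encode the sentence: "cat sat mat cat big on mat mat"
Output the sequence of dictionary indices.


Look up each word in the dictionary:
  'cat' -> 1
  'sat' -> 2
  'mat' -> 3
  'cat' -> 1
  'big' -> 4
  'on' -> 0
  'mat' -> 3
  'mat' -> 3

Encoded: [1, 2, 3, 1, 4, 0, 3, 3]


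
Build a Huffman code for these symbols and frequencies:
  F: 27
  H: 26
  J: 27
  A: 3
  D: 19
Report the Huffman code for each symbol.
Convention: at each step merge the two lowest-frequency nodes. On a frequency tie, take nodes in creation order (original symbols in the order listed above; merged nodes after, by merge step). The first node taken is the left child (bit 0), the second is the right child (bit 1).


Huffman tree construction:
Step 1: Merge A(3) + D(19) = 22
Step 2: Merge (A+D)(22) + H(26) = 48
Step 3: Merge F(27) + J(27) = 54
Step 4: Merge ((A+D)+H)(48) + (F+J)(54) = 102
Read each symbol's code off the tree from the root (left child = 0, right child = 1).

Codes:
  F: 10 (length 2)
  H: 01 (length 2)
  J: 11 (length 2)
  A: 000 (length 3)
  D: 001 (length 3)
Average code length: 226/102 = 2.2157 bits/symbol


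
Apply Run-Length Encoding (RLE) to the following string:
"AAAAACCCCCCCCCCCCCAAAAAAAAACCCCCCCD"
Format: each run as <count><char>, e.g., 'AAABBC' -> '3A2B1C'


Scanning runs left to right:
  i=0: run of 'A' x 5 -> '5A'
  i=5: run of 'C' x 13 -> '13C'
  i=18: run of 'A' x 9 -> '9A'
  i=27: run of 'C' x 7 -> '7C'
  i=34: run of 'D' x 1 -> '1D'

RLE = 5A13C9A7C1D


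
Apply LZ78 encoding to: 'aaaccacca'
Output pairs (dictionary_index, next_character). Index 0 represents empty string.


LZ78 encoding steps:
Dictionary: {0: ''}
Step 1: w='' (idx 0), next='a' -> output (0, 'a'), add 'a' as idx 1
Step 2: w='a' (idx 1), next='a' -> output (1, 'a'), add 'aa' as idx 2
Step 3: w='' (idx 0), next='c' -> output (0, 'c'), add 'c' as idx 3
Step 4: w='c' (idx 3), next='a' -> output (3, 'a'), add 'ca' as idx 4
Step 5: w='c' (idx 3), next='c' -> output (3, 'c'), add 'cc' as idx 5
Step 6: w='a' (idx 1), end of input -> output (1, '')


Encoded: [(0, 'a'), (1, 'a'), (0, 'c'), (3, 'a'), (3, 'c'), (1, '')]


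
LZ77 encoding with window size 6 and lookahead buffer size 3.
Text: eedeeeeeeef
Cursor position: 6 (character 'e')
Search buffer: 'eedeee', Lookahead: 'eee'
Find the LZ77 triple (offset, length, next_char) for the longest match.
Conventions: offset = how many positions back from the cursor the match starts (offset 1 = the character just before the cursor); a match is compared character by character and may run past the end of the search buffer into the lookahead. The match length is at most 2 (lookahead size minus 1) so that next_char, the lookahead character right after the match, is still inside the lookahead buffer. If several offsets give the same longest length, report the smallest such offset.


Try each offset into the search buffer:
  offset=1 (pos 5, char 'e'): match length 2
  offset=2 (pos 4, char 'e'): match length 2
  offset=3 (pos 3, char 'e'): match length 2
  offset=4 (pos 2, char 'd'): match length 0
  offset=5 (pos 1, char 'e'): match length 1
  offset=6 (pos 0, char 'e'): match length 2
Longest match has length 2, found at offsets 1, 2, 3, 6; take the smallest, offset 1.
next_char = character at position 6 + 2 = 8 -> 'e'

Best match: offset=1, length=2 (matching 'ee' starting at position 5)
LZ77 triple: (1, 2, 'e')


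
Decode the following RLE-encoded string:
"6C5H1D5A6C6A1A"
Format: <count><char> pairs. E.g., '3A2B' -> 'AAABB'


Expanding each <count><char> pair:
  6C -> 'CCCCCC'
  5H -> 'HHHHH'
  1D -> 'D'
  5A -> 'AAAAA'
  6C -> 'CCCCCC'
  6A -> 'AAAAAA'
  1A -> 'A'

Decoded = CCCCCCHHHHHDAAAAACCCCCCAAAAAAA


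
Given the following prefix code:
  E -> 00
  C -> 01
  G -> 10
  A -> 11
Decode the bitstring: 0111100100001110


Decoding step by step:
Bits 01 -> C
Bits 11 -> A
Bits 10 -> G
Bits 01 -> C
Bits 00 -> E
Bits 00 -> E
Bits 11 -> A
Bits 10 -> G


Decoded message: CAGCEEAG


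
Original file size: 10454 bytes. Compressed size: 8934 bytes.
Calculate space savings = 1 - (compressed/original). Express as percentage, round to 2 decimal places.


ratio = compressed/original = 8934/10454 = 0.854601
savings = 1 - ratio = 1 - 0.854601 = 0.145399
as a percentage: 0.145399 * 100 = 14.54%

Space savings = 1 - 8934/10454 = 14.54%


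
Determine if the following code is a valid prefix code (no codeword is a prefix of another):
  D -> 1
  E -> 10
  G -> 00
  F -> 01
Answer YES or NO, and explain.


Checking each pair (does one codeword prefix another?):
  D='1' vs E='10': prefix -- VIOLATION

NO -- this is NOT a valid prefix code. D (1) is a prefix of E (10).


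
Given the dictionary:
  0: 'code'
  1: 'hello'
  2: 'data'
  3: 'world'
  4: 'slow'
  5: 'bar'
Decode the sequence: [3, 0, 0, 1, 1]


Look up each index in the dictionary:
  3 -> 'world'
  0 -> 'code'
  0 -> 'code'
  1 -> 'hello'
  1 -> 'hello'

Decoded: "world code code hello hello"


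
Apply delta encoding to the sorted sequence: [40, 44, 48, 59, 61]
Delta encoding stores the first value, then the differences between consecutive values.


First value: 40
Deltas:
  44 - 40 = 4
  48 - 44 = 4
  59 - 48 = 11
  61 - 59 = 2


Delta encoded: [40, 4, 4, 11, 2]


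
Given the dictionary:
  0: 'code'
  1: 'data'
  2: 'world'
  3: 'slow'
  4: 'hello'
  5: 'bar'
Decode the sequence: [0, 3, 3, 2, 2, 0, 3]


Look up each index in the dictionary:
  0 -> 'code'
  3 -> 'slow'
  3 -> 'slow'
  2 -> 'world'
  2 -> 'world'
  0 -> 'code'
  3 -> 'slow'

Decoded: "code slow slow world world code slow"


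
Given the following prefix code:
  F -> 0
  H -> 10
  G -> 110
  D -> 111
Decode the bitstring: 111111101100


Decoding step by step:
Bits 111 -> D
Bits 111 -> D
Bits 10 -> H
Bits 110 -> G
Bits 0 -> F


Decoded message: DDHGF


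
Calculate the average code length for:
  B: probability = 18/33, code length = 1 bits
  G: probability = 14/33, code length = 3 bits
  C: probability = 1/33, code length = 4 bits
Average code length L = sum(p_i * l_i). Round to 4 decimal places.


Weighted contributions p_i * l_i:
  B: (18/33) * 1 = 18/33
  G: (14/33) * 3 = 42/33
  C: (1/33) * 4 = 4/33
Sum = (18 + 42 + 4)/33 = 64/33

L = 64/33 = 1.9394 bits/symbol


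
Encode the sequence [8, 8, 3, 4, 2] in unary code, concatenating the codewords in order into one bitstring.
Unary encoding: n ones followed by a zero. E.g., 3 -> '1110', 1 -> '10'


Encode each number as n ones followed by a terminating 0:
  8 -> 111111110 (9 bits)
  8 -> 111111110 (9 bits)
  3 -> 1110 (4 bits)
  4 -> 11110 (5 bits)
  2 -> 110 (3 bits)
Total length = 9 + 9 + 4 + 5 + 3 = 30 bits.

Unary([8, 8, 3, 4, 2]) = 111111110111111110111011110110 (30 bits)


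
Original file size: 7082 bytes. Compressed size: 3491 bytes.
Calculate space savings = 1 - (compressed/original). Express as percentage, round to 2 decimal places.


ratio = compressed/original = 3491/7082 = 0.49294
savings = 1 - ratio = 1 - 0.49294 = 0.50706
as a percentage: 0.50706 * 100 = 50.71%

Space savings = 1 - 3491/7082 = 50.71%


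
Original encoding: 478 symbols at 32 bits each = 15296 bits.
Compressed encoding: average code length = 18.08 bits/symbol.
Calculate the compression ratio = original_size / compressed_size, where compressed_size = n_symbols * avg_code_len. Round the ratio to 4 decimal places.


original_size = n_symbols * orig_bits = 478 * 32 = 15296 bits
compressed_size = n_symbols * avg_code_len = 478 * 18.08 = 8642.24 bits
ratio = original_size / compressed_size = 15296 / 8642.24 = 1.7699

Compression ratio = 1.7699


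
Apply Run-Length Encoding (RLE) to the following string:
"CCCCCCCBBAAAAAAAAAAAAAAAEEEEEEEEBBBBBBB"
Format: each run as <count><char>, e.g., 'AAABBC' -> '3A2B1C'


Scanning runs left to right:
  i=0: run of 'C' x 7 -> '7C'
  i=7: run of 'B' x 2 -> '2B'
  i=9: run of 'A' x 15 -> '15A'
  i=24: run of 'E' x 8 -> '8E'
  i=32: run of 'B' x 7 -> '7B'

RLE = 7C2B15A8E7B


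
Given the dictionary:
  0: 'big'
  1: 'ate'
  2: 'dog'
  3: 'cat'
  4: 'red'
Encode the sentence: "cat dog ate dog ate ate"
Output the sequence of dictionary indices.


Look up each word in the dictionary:
  'cat' -> 3
  'dog' -> 2
  'ate' -> 1
  'dog' -> 2
  'ate' -> 1
  'ate' -> 1

Encoded: [3, 2, 1, 2, 1, 1]


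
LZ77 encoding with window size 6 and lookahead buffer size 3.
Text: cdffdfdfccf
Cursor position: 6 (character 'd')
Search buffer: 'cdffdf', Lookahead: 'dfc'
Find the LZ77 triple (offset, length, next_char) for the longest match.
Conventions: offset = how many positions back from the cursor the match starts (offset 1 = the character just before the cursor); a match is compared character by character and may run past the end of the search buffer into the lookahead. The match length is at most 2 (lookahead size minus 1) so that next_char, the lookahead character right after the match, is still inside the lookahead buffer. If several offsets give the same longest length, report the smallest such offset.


Try each offset into the search buffer:
  offset=1 (pos 5, char 'f'): match length 0
  offset=2 (pos 4, char 'd'): match length 2
  offset=3 (pos 3, char 'f'): match length 0
  offset=4 (pos 2, char 'f'): match length 0
  offset=5 (pos 1, char 'd'): match length 2
  offset=6 (pos 0, char 'c'): match length 0
Longest match has length 2, found at offsets 2, 5; take the smallest, offset 2.
next_char = character at position 6 + 2 = 8 -> 'c'

Best match: offset=2, length=2 (matching 'df' starting at position 4)
LZ77 triple: (2, 2, 'c')


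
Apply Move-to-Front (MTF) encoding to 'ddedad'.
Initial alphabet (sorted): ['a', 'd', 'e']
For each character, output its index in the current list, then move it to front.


MTF encoding:
'd': index 1 in ['a', 'd', 'e'] -> ['d', 'a', 'e']
'd': index 0 in ['d', 'a', 'e'] -> ['d', 'a', 'e']
'e': index 2 in ['d', 'a', 'e'] -> ['e', 'd', 'a']
'd': index 1 in ['e', 'd', 'a'] -> ['d', 'e', 'a']
'a': index 2 in ['d', 'e', 'a'] -> ['a', 'd', 'e']
'd': index 1 in ['a', 'd', 'e'] -> ['d', 'a', 'e']


Output: [1, 0, 2, 1, 2, 1]


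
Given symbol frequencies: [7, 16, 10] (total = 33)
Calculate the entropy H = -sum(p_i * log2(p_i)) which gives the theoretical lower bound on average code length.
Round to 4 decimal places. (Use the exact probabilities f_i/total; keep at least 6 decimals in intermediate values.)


Per-symbol terms -p_i * log2(p_i) with p_i = f_i/33:
  p = 7/33 = 0.212121: log2(p) = -2.237039, -p*log2(p) = 0.474523
  p = 16/33 = 0.484848: log2(p) = -1.044394, -p*log2(p) = 0.506373
  p = 10/33 = 0.303030: log2(p) = -1.722466, -p*log2(p) = 0.521959
H = 0.474523 + 0.506373 + 0.521959 = 1.502855

H = 1.5029 bits/symbol


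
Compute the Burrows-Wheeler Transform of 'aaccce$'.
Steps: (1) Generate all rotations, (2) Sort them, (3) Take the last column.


Rotations (sorted):
  0: $aaccce -> last char: e
  1: aaccce$ -> last char: $
  2: accce$a -> last char: a
  3: ccce$aa -> last char: a
  4: cce$aac -> last char: c
  5: ce$aacc -> last char: c
  6: e$aaccc -> last char: c


BWT = e$aaccc


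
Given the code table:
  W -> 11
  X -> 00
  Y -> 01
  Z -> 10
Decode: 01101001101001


Decoding:
01 -> Y
10 -> Z
10 -> Z
01 -> Y
10 -> Z
10 -> Z
01 -> Y


Result: YZZYZZY


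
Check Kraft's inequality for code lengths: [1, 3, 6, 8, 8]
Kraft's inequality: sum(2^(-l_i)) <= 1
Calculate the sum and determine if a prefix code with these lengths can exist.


Sum = 2^(-1) + 2^(-3) + 2^(-6) + 2^(-8) + 2^(-8)
    = 0.5 + 0.125 + 0.015625 + 0.00390625 + 0.00390625
    = 166/256 = 0.6484375
Since 0.6484375 <= 1, Kraft's inequality IS satisfied.
A prefix code with these lengths CAN exist.

Kraft sum = 0.6484375. Satisfied.


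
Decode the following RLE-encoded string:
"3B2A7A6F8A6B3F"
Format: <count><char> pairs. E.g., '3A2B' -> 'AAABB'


Expanding each <count><char> pair:
  3B -> 'BBB'
  2A -> 'AA'
  7A -> 'AAAAAAA'
  6F -> 'FFFFFF'
  8A -> 'AAAAAAAA'
  6B -> 'BBBBBB'
  3F -> 'FFF'

Decoded = BBBAAAAAAAAAFFFFFFAAAAAAAABBBBBBFFF


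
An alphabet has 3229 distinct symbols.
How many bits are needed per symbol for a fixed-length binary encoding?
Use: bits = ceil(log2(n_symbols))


log2(3229) = 11.6569
Bracket: 2^11 = 2048 < 3229 <= 2^12 = 4096
So ceil(log2(3229)) = 12

bits = ceil(log2(3229)) = ceil(11.6569) = 12 bits


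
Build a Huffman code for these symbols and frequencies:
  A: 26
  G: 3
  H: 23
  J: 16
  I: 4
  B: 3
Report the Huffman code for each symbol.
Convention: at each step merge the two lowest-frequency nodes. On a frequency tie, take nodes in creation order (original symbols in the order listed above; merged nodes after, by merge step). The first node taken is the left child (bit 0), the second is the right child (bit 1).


Huffman tree construction:
Step 1: Merge G(3) + B(3) = 6
Step 2: Merge I(4) + (G+B)(6) = 10
Step 3: Merge (I+(G+B))(10) + J(16) = 26
Step 4: Merge H(23) + A(26) = 49
Step 5: Merge ((I+(G+B))+J)(26) + (H+A)(49) = 75
Read each symbol's code off the tree from the root (left child = 0, right child = 1).

Codes:
  A: 11 (length 2)
  G: 0010 (length 4)
  H: 10 (length 2)
  J: 01 (length 2)
  I: 000 (length 3)
  B: 0011 (length 4)
Average code length: 166/75 = 2.2133 bits/symbol


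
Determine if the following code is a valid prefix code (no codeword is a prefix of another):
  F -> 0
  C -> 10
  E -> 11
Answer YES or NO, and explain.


Checking each pair (does one codeword prefix another?):
  F='0' vs C='10': no prefix
  F='0' vs E='11': no prefix
  C='10' vs F='0': no prefix
  C='10' vs E='11': no prefix
  E='11' vs F='0': no prefix
  E='11' vs C='10': no prefix
No violation found over all pairs.

YES -- this is a valid prefix code. No codeword is a prefix of any other codeword.


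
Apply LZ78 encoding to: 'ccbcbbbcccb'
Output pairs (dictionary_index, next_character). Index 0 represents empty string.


LZ78 encoding steps:
Dictionary: {0: ''}
Step 1: w='' (idx 0), next='c' -> output (0, 'c'), add 'c' as idx 1
Step 2: w='c' (idx 1), next='b' -> output (1, 'b'), add 'cb' as idx 2
Step 3: w='cb' (idx 2), next='b' -> output (2, 'b'), add 'cbb' as idx 3
Step 4: w='' (idx 0), next='b' -> output (0, 'b'), add 'b' as idx 4
Step 5: w='c' (idx 1), next='c' -> output (1, 'c'), add 'cc' as idx 5
Step 6: w='cb' (idx 2), end of input -> output (2, '')


Encoded: [(0, 'c'), (1, 'b'), (2, 'b'), (0, 'b'), (1, 'c'), (2, '')]


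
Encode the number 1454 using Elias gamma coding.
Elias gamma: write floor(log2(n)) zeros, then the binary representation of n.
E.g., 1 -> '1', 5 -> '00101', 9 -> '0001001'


num_bits = floor(log2(1454)) + 1 = 11
leading_zeros = num_bits - 1 = 10
binary(1454) = 10110101110

Elias gamma(1454) = '0000000000' + '10110101110' = 000000000010110101110 (21 bits)


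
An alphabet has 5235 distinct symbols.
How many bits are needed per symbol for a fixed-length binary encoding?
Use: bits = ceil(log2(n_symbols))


log2(5235) = 12.354
Bracket: 2^12 = 4096 < 5235 <= 2^13 = 8192
So ceil(log2(5235)) = 13

bits = ceil(log2(5235)) = ceil(12.354) = 13 bits
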